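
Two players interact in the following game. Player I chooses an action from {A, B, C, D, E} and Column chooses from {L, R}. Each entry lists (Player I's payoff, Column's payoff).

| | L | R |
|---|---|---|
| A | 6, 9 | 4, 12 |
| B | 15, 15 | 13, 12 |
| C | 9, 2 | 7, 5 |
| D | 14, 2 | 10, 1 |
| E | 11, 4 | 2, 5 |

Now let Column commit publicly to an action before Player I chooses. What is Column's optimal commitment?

Backward induction with Column moving first.
- L: BR = B, leader payoff 15.
- R: BR = B, leader payoff 12.
Among 15, 12, the best is 15 at L. Subgame-perfect outcome: (B, L) with payoffs (15, 15).

L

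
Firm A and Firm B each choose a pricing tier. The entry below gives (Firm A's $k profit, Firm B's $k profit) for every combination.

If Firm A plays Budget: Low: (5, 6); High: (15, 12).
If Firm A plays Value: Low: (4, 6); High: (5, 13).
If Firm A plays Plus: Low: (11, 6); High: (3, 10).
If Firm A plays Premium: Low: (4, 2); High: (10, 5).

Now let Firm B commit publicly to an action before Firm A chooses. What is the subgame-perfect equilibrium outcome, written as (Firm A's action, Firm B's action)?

Backward induction with Firm B moving first.
- Low → Firm A plays Plus (best of 5, 4, 11, 4); Firm B gets 6.
- High → Firm A plays Budget (best of 15, 5, 3, 10); Firm B gets 12.
Maximizing over 6, 12, Firm B chooses High. Subgame-perfect outcome: (Budget, High) with payoffs (15, 12).

(Budget, High)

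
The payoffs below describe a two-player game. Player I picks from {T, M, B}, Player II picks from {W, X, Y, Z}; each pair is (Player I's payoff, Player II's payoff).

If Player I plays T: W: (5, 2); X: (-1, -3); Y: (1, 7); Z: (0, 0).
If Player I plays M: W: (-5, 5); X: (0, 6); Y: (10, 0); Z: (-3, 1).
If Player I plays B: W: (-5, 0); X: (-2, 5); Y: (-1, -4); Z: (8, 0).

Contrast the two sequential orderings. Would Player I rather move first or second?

If Player I leads: Player II's best replies are T→Y, M→X, B→X; Player I's induced payoffs 1, 0, -2; outcome (T, Y), payoffs (1, 7).
If Player II leads: Player I's best replies are W→T, X→M, Y→M, Z→B; Player II's induced payoffs 2, 6, 0, 0; outcome (M, X), payoffs (0, 6).
Player I gets 1 moving first and 0 moving second, so Player I prefers to move first.

first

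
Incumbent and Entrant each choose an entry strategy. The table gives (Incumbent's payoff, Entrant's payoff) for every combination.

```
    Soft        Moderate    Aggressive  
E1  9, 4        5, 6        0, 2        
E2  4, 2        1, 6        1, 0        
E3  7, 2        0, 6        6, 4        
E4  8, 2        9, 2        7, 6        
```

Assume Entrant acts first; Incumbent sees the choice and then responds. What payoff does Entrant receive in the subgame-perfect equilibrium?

6

Solve by backward induction (Entrant leads).
- Soft: BR = E1, leader payoff 4.
- Moderate: BR = E4, leader payoff 2.
- Aggressive: BR = E4, leader payoff 6.
Entrant's induced payoffs are 4, 2, 6, so Entrant commits to Aggressive. Subgame-perfect outcome: (E4, Aggressive) with payoffs (7, 6).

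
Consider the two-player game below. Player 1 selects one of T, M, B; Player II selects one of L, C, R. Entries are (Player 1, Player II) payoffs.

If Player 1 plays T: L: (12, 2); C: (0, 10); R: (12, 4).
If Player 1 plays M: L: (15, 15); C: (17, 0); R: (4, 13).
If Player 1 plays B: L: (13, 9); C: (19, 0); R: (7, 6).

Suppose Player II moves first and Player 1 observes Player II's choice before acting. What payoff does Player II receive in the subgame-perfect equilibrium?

15

Work backward from Player 1's decision.
- L: BR = M, leader payoff 15.
- C: BR = B, leader payoff 0.
- R: BR = T, leader payoff 4.
Among 15, 0, 4, the best is 15 at L. Subgame-perfect outcome: (M, L) with payoffs (15, 15).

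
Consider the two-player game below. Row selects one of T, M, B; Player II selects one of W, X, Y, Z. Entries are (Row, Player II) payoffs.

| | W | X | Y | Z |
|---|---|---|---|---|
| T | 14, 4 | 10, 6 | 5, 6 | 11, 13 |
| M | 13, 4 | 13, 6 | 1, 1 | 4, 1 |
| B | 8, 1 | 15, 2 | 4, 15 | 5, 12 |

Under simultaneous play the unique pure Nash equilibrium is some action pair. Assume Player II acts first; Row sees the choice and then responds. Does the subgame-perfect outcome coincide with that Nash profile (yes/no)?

Solve by backward induction (Player II leads).
- W: BR = T, leader payoff 4.
- X: BR = B, leader payoff 2.
- Y: BR = T, leader payoff 6.
- Z: BR = T, leader payoff 13.
Player II's induced payoffs are 4, 2, 6, 13, so Player II commits to Z. Subgame-perfect outcome: (T, Z) with payoffs (11, 13).
Under simultaneous play:
Row's best replies: W→T; X→B; Y→T; Z→T.
Player II's best replies: T→Z; M→X; B→Y.
Only (T, Z) has each player best-responding; Nash payoffs (11, 13).
Sequential outcome (T, Z) coincides with the Nash profile (T, Z).

yes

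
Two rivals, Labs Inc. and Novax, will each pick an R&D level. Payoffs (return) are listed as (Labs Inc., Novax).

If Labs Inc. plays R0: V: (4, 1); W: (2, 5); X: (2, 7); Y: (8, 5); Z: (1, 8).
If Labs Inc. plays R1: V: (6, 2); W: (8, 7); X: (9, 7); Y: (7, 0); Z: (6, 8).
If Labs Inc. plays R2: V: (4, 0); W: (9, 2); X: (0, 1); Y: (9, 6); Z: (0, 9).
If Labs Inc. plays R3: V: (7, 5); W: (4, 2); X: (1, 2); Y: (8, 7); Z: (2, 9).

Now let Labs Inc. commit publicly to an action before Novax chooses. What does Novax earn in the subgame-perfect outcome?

Novax best-responds to each possible Labs Inc. move:
- R0: Novax compares 1, 5, 7, 5, 8 and picks Z; Labs Inc. would get 1.
- R1: Novax compares 2, 7, 7, 0, 8 and picks Z; Labs Inc. would get 6.
- R2: Novax compares 0, 2, 1, 6, 9 and picks Z; Labs Inc. would get 0.
- R3: Novax compares 5, 2, 2, 7, 9 and picks Z; Labs Inc. would get 2.
Maximizing over 1, 6, 0, 2, Labs Inc. chooses R1. Subgame-perfect outcome: (R1, Z) with payoffs (6, 8).

8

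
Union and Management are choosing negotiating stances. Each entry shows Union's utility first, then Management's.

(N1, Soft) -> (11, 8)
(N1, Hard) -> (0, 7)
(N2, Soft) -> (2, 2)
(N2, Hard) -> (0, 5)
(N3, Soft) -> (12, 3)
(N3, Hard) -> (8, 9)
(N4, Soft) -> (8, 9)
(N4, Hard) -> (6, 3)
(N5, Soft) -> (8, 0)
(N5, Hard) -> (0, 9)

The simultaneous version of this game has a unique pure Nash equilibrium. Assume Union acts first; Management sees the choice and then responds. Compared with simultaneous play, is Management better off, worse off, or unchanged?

Work backward from Management's decision.
- N1: BR = Soft, leader payoff 11.
- N2: BR = Hard, leader payoff 0.
- N3: BR = Hard, leader payoff 8.
- N4: BR = Soft, leader payoff 8.
- N5: BR = Hard, leader payoff 0.
Among 11, 0, 8, 8, 0, the best is 11 at N1. Subgame-perfect outcome: (N1, Soft) with payoffs (11, 8).
Under simultaneous play:
Union's best replies: Soft→N3; Hard→N3.
Management's best replies: N1→Soft; N2→Hard; N3→Hard; N4→Soft; N5→Hard.
Only (N3, Hard) has each player best-responding; Nash payoffs (8, 9).
Management earns 8 sequentially versus 9 at the Nash outcome: worse off.

worse off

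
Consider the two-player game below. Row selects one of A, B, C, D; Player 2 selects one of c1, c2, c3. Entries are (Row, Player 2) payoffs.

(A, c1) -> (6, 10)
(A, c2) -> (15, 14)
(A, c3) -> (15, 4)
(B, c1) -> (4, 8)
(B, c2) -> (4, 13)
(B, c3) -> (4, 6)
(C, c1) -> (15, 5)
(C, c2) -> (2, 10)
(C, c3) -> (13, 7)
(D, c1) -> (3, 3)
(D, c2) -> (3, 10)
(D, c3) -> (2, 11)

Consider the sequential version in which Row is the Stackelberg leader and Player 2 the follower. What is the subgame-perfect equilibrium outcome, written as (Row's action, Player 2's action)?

Work backward from Player 2's decision.
- A → Player 2 plays c2 (best of 10, 14, 4); Row gets 15.
- B → Player 2 plays c2 (best of 8, 13, 6); Row gets 4.
- C → Player 2 plays c2 (best of 5, 10, 7); Row gets 2.
- D → Player 2 plays c3 (best of 3, 10, 11); Row gets 2.
Row's induced payoffs are 15, 4, 2, 2, so Row commits to A. Subgame-perfect outcome: (A, c2) with payoffs (15, 14).

(A, c2)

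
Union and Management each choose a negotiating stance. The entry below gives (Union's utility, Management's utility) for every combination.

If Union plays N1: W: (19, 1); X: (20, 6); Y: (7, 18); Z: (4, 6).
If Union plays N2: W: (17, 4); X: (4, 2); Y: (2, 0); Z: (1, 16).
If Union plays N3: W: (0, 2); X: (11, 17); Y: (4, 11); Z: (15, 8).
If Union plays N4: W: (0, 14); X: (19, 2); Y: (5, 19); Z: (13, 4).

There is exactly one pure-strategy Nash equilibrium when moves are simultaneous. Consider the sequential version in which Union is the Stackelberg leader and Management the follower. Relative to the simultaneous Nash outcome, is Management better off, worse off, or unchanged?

worse off

Backward induction with Union moving first.
- N1: BR = Y, leader payoff 7.
- N2: BR = Z, leader payoff 1.
- N3: BR = X, leader payoff 11.
- N4: BR = Y, leader payoff 5.
Union's induced payoffs are 7, 1, 11, 5, so Union commits to N3. Subgame-perfect outcome: (N3, X) with payoffs (11, 17).
Under simultaneous play:
Union's best replies: W→N1; X→N1; Y→N1; Z→N3.
Management's best replies: N1→Y; N2→Z; N3→X; N4→Y.
The unique mutual best reply is (N1, Y), giving (7, 18).
Management earns 17 sequentially versus 18 at the Nash outcome: worse off.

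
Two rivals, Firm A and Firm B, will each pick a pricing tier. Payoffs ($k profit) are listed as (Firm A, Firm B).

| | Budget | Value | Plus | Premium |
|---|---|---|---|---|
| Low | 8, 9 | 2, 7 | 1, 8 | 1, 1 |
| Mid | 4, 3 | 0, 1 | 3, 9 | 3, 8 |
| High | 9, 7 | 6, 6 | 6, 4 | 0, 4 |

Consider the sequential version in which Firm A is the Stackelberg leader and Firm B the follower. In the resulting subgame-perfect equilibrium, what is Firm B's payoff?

Firm B best-responds to each possible Firm A move:
- Low: BR = Budget, leader payoff 8.
- Mid: BR = Plus, leader payoff 3.
- High: BR = Budget, leader payoff 9.
Firm A's induced payoffs are 8, 3, 9, so Firm A commits to High. Subgame-perfect outcome: (High, Budget) with payoffs (9, 7).

7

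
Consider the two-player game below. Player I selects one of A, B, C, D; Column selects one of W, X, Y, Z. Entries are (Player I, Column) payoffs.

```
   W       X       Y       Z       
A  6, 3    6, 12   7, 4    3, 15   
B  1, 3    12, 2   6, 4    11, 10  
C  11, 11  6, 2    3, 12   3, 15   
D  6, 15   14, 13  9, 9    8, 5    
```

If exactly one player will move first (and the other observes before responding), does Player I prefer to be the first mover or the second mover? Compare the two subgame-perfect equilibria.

If Player I leads: Column's best replies are A→Z, B→Z, C→Z, D→W; Player I's induced payoffs 3, 11, 3, 6; outcome (B, Z), payoffs (11, 10).
If Column leads: Player I's best replies are W→C, X→D, Y→D, Z→B; Column's induced payoffs 11, 13, 9, 10; outcome (D, X), payoffs (14, 13).
Player I gets 11 moving first and 14 moving second, so Player I prefers to move second.

second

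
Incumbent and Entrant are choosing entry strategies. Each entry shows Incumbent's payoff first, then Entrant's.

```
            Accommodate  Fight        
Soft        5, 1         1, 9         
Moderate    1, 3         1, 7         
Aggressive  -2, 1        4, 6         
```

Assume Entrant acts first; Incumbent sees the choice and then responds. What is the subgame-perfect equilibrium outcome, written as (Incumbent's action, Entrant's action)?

Incumbent best-responds to each possible Entrant move:
- Accommodate: Incumbent compares 5, 1, -2 and picks Soft; Entrant would get 1.
- Fight: Incumbent compares 1, 1, 4 and picks Aggressive; Entrant would get 6.
Maximizing over 1, 6, Entrant chooses Fight. Subgame-perfect outcome: (Aggressive, Fight) with payoffs (4, 6).

(Aggressive, Fight)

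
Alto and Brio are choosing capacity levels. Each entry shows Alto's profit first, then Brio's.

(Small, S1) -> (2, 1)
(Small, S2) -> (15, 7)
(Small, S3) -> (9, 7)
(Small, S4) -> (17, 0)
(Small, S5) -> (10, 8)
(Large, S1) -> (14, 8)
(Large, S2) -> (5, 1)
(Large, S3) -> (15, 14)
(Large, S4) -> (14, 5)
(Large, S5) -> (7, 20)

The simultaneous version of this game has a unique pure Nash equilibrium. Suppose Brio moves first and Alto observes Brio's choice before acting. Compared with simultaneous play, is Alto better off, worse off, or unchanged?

Work backward from Alto's decision.
- S1: BR = Large, leader payoff 8.
- S2: BR = Small, leader payoff 7.
- S3: BR = Large, leader payoff 14.
- S4: BR = Small, leader payoff 0.
- S5: BR = Small, leader payoff 8.
Maximizing over 8, 7, 14, 0, 8, Brio chooses S3. Subgame-perfect outcome: (Large, S3) with payoffs (15, 14).
Under simultaneous play:
Alto's best replies: S1→Large; S2→Small; S3→Large; S4→Small; S5→Small.
Brio's best replies: Small→S5; Large→S5.
Only (Small, S5) has each player best-responding; Nash payoffs (10, 8).
Alto earns 15 sequentially versus 10 at the Nash outcome: better off.

better off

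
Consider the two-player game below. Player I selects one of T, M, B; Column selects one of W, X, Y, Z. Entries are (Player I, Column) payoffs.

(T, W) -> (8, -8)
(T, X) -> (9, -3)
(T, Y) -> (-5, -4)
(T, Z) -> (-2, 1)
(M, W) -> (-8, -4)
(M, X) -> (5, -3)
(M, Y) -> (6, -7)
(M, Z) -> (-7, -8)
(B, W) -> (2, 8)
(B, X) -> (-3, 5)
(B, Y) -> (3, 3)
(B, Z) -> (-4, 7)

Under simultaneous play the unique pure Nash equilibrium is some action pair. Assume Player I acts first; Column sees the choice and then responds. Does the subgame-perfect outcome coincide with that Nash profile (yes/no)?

Solve by backward induction (Player I leads).
- T: Column compares -8, -3, -4, 1 and picks Z; Player I would get -2.
- M: Column compares -4, -3, -7, -8 and picks X; Player I would get 5.
- B: Column compares 8, 5, 3, 7 and picks W; Player I would get 2.
Among -2, 5, 2, the best is 5 at M. Subgame-perfect outcome: (M, X) with payoffs (5, -3).
For the simultaneous game, intersect best replies.
Player I's best replies: W→T; X→T; Y→M; Z→T.
Column's best replies: T→Z; M→X; B→W.
The unique mutual best reply is (T, Z), giving (-2, 1).
Sequential outcome (M, X) differs from the Nash profile (T, Z).

no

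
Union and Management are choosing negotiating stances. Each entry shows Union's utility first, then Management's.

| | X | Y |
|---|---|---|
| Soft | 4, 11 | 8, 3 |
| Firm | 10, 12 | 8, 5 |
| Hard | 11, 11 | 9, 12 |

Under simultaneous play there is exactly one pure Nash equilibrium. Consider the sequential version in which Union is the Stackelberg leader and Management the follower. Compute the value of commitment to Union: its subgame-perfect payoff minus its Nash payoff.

Backward induction with Union moving first.
- Soft: Management compares 11, 3 and picks X; Union would get 4.
- Firm: Management compares 12, 5 and picks X; Union would get 10.
- Hard: Management compares 11, 12 and picks Y; Union would get 9.
Union's induced payoffs are 4, 10, 9, so Union commits to Firm. Subgame-perfect outcome: (Firm, X) with payoffs (10, 12).
For the simultaneous game, intersect best replies.
Union's best replies: X→Hard; Y→Hard.
Management's best replies: Soft→X; Firm→X; Hard→Y.
The unique mutual best reply is (Hard, Y), giving (9, 12).
Union's commitment gain: 10 − 9 = 1.

1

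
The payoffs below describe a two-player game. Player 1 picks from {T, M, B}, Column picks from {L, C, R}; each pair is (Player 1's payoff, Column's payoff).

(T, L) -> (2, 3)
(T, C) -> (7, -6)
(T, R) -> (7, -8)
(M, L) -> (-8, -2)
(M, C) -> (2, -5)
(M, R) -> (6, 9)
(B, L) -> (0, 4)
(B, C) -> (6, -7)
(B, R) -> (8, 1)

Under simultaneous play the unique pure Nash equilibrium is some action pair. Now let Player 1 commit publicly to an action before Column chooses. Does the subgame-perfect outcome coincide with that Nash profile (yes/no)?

Solve by backward induction (Player 1 leads).
- T: BR = L, leader payoff 2.
- M: BR = R, leader payoff 6.
- B: BR = L, leader payoff 0.
Among 2, 6, 0, the best is 6 at M. Subgame-perfect outcome: (M, R) with payoffs (6, 9).
For the simultaneous game, intersect best replies.
Player 1's best replies: L→T; C→T; R→B.
Column's best replies: T→L; M→R; B→L.
The unique mutual best reply is (T, L), giving (2, 3).
Sequential outcome (M, R) differs from the Nash profile (T, L).

no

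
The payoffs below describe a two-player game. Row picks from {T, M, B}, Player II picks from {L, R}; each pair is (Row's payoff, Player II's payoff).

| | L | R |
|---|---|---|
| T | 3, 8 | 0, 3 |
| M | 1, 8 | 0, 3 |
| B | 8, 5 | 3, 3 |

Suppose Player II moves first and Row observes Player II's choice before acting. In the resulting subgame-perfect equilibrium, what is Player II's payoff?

5

Backward induction with Player II moving first.
- L: Row compares 3, 1, 8 and picks B; Player II would get 5.
- R: Row compares 0, 0, 3 and picks B; Player II would get 3.
Maximizing over 5, 3, Player II chooses L. Subgame-perfect outcome: (B, L) with payoffs (8, 5).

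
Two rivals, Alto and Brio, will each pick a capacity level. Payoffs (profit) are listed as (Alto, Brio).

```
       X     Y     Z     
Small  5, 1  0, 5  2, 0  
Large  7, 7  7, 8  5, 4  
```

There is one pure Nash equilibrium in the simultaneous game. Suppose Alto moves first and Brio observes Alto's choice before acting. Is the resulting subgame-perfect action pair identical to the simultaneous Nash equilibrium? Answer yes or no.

Work backward from Brio's decision.
- Small: Brio compares 1, 5, 0 and picks Y; Alto would get 0.
- Large: Brio compares 7, 8, 4 and picks Y; Alto would get 7.
Maximizing over 0, 7, Alto chooses Large. Subgame-perfect outcome: (Large, Y) with payoffs (7, 8).
For the simultaneous game, intersect best replies.
Alto's best replies: X→Large; Y→Large; Z→Large.
Brio's best replies: Small→Y; Large→Y.
Only (Large, Y) has each player best-responding; Nash payoffs (7, 8).
Sequential outcome (Large, Y) coincides with the Nash profile (Large, Y).

yes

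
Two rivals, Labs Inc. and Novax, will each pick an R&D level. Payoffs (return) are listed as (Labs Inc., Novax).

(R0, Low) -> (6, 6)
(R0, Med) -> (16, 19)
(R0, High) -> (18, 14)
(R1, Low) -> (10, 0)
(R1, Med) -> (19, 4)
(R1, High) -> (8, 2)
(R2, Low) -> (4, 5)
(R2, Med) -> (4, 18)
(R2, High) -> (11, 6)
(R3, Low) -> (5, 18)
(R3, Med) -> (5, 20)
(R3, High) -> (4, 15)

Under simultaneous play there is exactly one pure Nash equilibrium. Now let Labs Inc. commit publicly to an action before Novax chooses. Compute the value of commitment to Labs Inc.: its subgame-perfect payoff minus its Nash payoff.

Backward induction with Labs Inc. moving first.
- R0 → Novax plays Med (best of 6, 19, 14); Labs Inc. gets 16.
- R1 → Novax plays Med (best of 0, 4, 2); Labs Inc. gets 19.
- R2 → Novax plays Med (best of 5, 18, 6); Labs Inc. gets 4.
- R3 → Novax plays Med (best of 18, 20, 15); Labs Inc. gets 5.
Labs Inc.'s induced payoffs are 16, 19, 4, 5, so Labs Inc. commits to R1. Subgame-perfect outcome: (R1, Med) with payoffs (19, 4).
Now find the simultaneous Nash equilibrium.
Labs Inc.'s best replies: Low→R1; Med→R1; High→R0.
Novax's best replies: R0→Med; R1→Med; R2→Med; R3→Med.
The unique mutual best reply is (R1, Med), giving (19, 4).
Labs Inc.'s commitment gain: 19 − 19 = 0.

0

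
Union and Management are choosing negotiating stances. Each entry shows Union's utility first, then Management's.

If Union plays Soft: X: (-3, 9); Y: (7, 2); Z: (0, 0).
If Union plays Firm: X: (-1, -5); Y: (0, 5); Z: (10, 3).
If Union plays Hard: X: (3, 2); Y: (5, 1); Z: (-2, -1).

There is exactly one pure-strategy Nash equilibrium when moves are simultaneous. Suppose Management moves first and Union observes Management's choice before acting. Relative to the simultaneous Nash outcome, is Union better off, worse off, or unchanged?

better off

Work backward from Union's decision.
- X: BR = Hard, leader payoff 2.
- Y: BR = Soft, leader payoff 2.
- Z: BR = Firm, leader payoff 3.
Maximizing over 2, 2, 3, Management chooses Z. Subgame-perfect outcome: (Firm, Z) with payoffs (10, 3).
For the simultaneous game, intersect best replies.
Union's best replies: X→Hard; Y→Soft; Z→Firm.
Management's best replies: Soft→X; Firm→Y; Hard→X.
Only (Hard, X) has each player best-responding; Nash payoffs (3, 2).
Union earns 10 sequentially versus 3 at the Nash outcome: better off.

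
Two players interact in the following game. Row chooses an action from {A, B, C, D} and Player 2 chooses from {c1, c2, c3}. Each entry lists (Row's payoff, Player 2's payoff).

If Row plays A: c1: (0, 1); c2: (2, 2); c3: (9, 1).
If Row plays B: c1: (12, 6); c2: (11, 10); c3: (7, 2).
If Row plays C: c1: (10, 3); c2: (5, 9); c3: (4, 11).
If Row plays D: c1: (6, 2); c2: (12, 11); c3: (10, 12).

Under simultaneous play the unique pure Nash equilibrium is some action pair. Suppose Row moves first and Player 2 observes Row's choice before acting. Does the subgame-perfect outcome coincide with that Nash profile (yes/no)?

Work backward from Player 2's decision.
- A: Player 2 compares 1, 2, 1 and picks c2; Row would get 2.
- B: Player 2 compares 6, 10, 2 and picks c2; Row would get 11.
- C: Player 2 compares 3, 9, 11 and picks c3; Row would get 4.
- D: Player 2 compares 2, 11, 12 and picks c3; Row would get 10.
Maximizing over 2, 11, 4, 10, Row chooses B. Subgame-perfect outcome: (B, c2) with payoffs (11, 10).
For the simultaneous game, intersect best replies.
Row's best replies: c1→B; c2→D; c3→D.
Player 2's best replies: A→c2; B→c2; C→c3; D→c3.
The unique mutual best reply is (D, c3), giving (10, 12).
Sequential outcome (B, c2) differs from the Nash profile (D, c3).

no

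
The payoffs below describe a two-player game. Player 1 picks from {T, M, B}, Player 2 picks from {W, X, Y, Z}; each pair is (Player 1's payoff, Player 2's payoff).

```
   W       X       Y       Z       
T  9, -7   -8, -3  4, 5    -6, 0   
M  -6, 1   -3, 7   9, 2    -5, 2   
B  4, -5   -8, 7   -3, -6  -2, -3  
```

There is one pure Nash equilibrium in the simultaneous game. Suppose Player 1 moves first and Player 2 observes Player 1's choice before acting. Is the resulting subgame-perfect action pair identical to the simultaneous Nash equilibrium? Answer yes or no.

Player 2 best-responds to each possible Player 1 move:
- T: Player 2 compares -7, -3, 5, 0 and picks Y; Player 1 would get 4.
- M: Player 2 compares 1, 7, 2, 2 and picks X; Player 1 would get -3.
- B: Player 2 compares -5, 7, -6, -3 and picks X; Player 1 would get -8.
Among 4, -3, -8, the best is 4 at T. Subgame-perfect outcome: (T, Y) with payoffs (4, 5).
Now find the simultaneous Nash equilibrium.
Player 1's best replies: W→T; X→M; Y→M; Z→B.
Player 2's best replies: T→Y; M→X; B→X.
The unique mutual best reply is (M, X), giving (-3, 7).
Sequential outcome (T, Y) differs from the Nash profile (M, X).

no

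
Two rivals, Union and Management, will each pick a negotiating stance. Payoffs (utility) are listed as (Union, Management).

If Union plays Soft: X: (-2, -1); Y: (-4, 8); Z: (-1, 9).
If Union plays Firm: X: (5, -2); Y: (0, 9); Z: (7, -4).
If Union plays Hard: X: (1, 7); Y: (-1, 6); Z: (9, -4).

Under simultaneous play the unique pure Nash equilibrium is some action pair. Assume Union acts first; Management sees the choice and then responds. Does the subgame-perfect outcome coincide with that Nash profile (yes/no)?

Work backward from Management's decision.
- Soft: Management compares -1, 8, 9 and picks Z; Union would get -1.
- Firm: Management compares -2, 9, -4 and picks Y; Union would get 0.
- Hard: Management compares 7, 6, -4 and picks X; Union would get 1.
Among -1, 0, 1, the best is 1 at Hard. Subgame-perfect outcome: (Hard, X) with payoffs (1, 7).
For the simultaneous game, intersect best replies.
Union's best replies: X→Firm; Y→Firm; Z→Hard.
Management's best replies: Soft→Z; Firm→Y; Hard→X.
The unique mutual best reply is (Firm, Y), giving (0, 9).
Sequential outcome (Hard, X) differs from the Nash profile (Firm, Y).

no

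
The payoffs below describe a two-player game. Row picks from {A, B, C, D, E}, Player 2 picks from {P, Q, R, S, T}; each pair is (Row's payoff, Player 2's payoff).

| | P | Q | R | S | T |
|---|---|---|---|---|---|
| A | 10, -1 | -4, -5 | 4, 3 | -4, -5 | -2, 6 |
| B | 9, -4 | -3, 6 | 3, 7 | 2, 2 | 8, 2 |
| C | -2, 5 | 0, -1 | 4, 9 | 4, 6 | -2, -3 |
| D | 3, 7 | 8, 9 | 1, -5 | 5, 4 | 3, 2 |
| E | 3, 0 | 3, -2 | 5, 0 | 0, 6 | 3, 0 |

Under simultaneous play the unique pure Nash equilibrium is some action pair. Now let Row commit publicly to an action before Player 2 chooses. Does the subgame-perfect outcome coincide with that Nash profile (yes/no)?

yes

Backward induction with Row moving first.
- A: Player 2 compares -1, -5, 3, -5, 6 and picks T; Row would get -2.
- B: Player 2 compares -4, 6, 7, 2, 2 and picks R; Row would get 3.
- C: Player 2 compares 5, -1, 9, 6, -3 and picks R; Row would get 4.
- D: Player 2 compares 7, 9, -5, 4, 2 and picks Q; Row would get 8.
- E: Player 2 compares 0, -2, 0, 6, 0 and picks S; Row would get 0.
Maximizing over -2, 3, 4, 8, 0, Row chooses D. Subgame-perfect outcome: (D, Q) with payoffs (8, 9).
Under simultaneous play:
Row's best replies: P→A; Q→D; R→E; S→D; T→B.
Player 2's best replies: A→T; B→R; C→R; D→Q; E→S.
Only (D, Q) has each player best-responding; Nash payoffs (8, 9).
Sequential outcome (D, Q) coincides with the Nash profile (D, Q).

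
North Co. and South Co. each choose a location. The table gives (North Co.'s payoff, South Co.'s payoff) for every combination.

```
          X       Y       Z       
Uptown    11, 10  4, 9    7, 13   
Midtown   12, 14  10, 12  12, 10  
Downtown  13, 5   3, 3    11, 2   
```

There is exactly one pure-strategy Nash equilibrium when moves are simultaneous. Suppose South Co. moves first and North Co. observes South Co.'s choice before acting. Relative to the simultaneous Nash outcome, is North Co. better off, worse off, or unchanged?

Solve by backward induction (South Co. leads).
- X: BR = Downtown, leader payoff 5.
- Y: BR = Midtown, leader payoff 12.
- Z: BR = Midtown, leader payoff 10.
Maximizing over 5, 12, 10, South Co. chooses Y. Subgame-perfect outcome: (Midtown, Y) with payoffs (10, 12).
Now find the simultaneous Nash equilibrium.
North Co.'s best replies: X→Downtown; Y→Midtown; Z→Midtown.
South Co.'s best replies: Uptown→Z; Midtown→X; Downtown→X.
Only (Downtown, X) has each player best-responding; Nash payoffs (13, 5).
North Co. earns 10 sequentially versus 13 at the Nash outcome: worse off.

worse off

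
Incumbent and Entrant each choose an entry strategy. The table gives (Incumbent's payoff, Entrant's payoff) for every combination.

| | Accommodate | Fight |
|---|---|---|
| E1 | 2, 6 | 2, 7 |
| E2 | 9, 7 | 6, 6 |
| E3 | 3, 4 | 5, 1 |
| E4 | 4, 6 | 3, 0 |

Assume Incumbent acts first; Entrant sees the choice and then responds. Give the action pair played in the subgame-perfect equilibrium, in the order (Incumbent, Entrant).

(E2, Accommodate)

Solve by backward induction (Incumbent leads).
- E1: Entrant compares 6, 7 and picks Fight; Incumbent would get 2.
- E2: Entrant compares 7, 6 and picks Accommodate; Incumbent would get 9.
- E3: Entrant compares 4, 1 and picks Accommodate; Incumbent would get 3.
- E4: Entrant compares 6, 0 and picks Accommodate; Incumbent would get 4.
Incumbent's induced payoffs are 2, 9, 3, 4, so Incumbent commits to E2. Subgame-perfect outcome: (E2, Accommodate) with payoffs (9, 7).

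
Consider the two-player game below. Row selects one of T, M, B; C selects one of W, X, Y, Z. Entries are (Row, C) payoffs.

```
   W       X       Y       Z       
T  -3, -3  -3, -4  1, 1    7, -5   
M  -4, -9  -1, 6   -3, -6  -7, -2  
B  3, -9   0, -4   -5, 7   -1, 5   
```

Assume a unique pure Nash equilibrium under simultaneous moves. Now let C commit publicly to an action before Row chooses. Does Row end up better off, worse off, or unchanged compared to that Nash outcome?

unchanged

Backward induction with C moving first.
- W: Row compares -3, -4, 3 and picks B; C would get -9.
- X: Row compares -3, -1, 0 and picks B; C would get -4.
- Y: Row compares 1, -3, -5 and picks T; C would get 1.
- Z: Row compares 7, -7, -1 and picks T; C would get -5.
Among -9, -4, 1, -5, the best is 1 at Y. Subgame-perfect outcome: (T, Y) with payoffs (1, 1).
For the simultaneous game, intersect best replies.
Row's best replies: W→B; X→B; Y→T; Z→T.
C's best replies: T→Y; M→X; B→Y.
Only (T, Y) has each player best-responding; Nash payoffs (1, 1).
Row earns 1 sequentially versus 1 at the Nash outcome: unchanged.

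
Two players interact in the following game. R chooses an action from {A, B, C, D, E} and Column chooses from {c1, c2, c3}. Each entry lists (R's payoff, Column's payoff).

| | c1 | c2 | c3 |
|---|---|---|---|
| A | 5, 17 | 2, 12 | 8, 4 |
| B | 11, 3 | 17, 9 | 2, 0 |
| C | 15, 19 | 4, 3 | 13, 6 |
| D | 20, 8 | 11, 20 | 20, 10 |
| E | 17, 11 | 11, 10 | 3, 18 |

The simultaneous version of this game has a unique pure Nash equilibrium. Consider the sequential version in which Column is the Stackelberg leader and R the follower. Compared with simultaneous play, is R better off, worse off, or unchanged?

better off

Backward induction with Column moving first.
- c1: R compares 5, 11, 15, 20, 17 and picks D; Column would get 8.
- c2: R compares 2, 17, 4, 11, 11 and picks B; Column would get 9.
- c3: R compares 8, 2, 13, 20, 3 and picks D; Column would get 10.
Among 8, 9, 10, the best is 10 at c3. Subgame-perfect outcome: (D, c3) with payoffs (20, 10).
Now find the simultaneous Nash equilibrium.
R's best replies: c1→D; c2→B; c3→D.
Column's best replies: A→c1; B→c2; C→c1; D→c2; E→c3.
Only (B, c2) has each player best-responding; Nash payoffs (17, 9).
R earns 20 sequentially versus 17 at the Nash outcome: better off.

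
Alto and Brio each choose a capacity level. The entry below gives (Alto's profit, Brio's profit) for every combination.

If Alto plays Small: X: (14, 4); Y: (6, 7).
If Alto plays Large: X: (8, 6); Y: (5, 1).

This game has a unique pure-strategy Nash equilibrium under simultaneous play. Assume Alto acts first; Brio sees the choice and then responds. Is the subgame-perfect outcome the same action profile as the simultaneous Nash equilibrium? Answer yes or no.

no

Backward induction with Alto moving first.
- Small: BR = Y, leader payoff 6.
- Large: BR = X, leader payoff 8.
Maximizing over 6, 8, Alto chooses Large. Subgame-perfect outcome: (Large, X) with payoffs (8, 6).
Under simultaneous play:
Alto's best replies: X→Small; Y→Small.
Brio's best replies: Small→Y; Large→X.
Only (Small, Y) has each player best-responding; Nash payoffs (6, 7).
Sequential outcome (Large, X) differs from the Nash profile (Small, Y).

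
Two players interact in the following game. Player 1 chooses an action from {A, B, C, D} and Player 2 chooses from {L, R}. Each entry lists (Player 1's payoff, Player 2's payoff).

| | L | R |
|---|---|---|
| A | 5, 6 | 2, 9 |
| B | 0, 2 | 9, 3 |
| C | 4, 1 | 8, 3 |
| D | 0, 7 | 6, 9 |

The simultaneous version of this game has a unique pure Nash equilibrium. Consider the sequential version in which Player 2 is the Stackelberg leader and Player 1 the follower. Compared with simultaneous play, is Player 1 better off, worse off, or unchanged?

Solve by backward induction (Player 2 leads).
- L: Player 1 compares 5, 0, 4, 0 and picks A; Player 2 would get 6.
- R: Player 1 compares 2, 9, 8, 6 and picks B; Player 2 would get 3.
Maximizing over 6, 3, Player 2 chooses L. Subgame-perfect outcome: (A, L) with payoffs (5, 6).
For the simultaneous game, intersect best replies.
Player 1's best replies: L→A; R→B.
Player 2's best replies: A→R; B→R; C→R; D→R.
The unique mutual best reply is (B, R), giving (9, 3).
Player 1 earns 5 sequentially versus 9 at the Nash outcome: worse off.

worse off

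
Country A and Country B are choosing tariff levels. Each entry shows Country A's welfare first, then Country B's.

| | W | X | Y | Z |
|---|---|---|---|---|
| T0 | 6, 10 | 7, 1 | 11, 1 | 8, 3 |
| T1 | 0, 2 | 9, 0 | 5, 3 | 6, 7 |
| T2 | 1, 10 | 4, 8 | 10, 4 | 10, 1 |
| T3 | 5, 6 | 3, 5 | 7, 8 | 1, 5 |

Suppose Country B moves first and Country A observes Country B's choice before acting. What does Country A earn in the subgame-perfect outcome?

6

Solve by backward induction (Country B leads).
- W: BR = T0, leader payoff 10.
- X: BR = T1, leader payoff 0.
- Y: BR = T0, leader payoff 1.
- Z: BR = T2, leader payoff 1.
Among 10, 0, 1, 1, the best is 10 at W. Subgame-perfect outcome: (T0, W) with payoffs (6, 10).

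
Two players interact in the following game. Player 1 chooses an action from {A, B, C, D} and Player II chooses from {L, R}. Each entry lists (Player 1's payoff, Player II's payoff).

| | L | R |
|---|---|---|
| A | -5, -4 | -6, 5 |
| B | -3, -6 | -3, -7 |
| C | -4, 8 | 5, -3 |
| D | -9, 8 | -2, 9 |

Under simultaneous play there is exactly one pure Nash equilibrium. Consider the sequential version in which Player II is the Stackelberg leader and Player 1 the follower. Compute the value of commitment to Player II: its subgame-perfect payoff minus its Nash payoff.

3

Backward induction with Player II moving first.
- L → Player 1 plays B (best of -5, -3, -4, -9); Player II gets -6.
- R → Player 1 plays C (best of -6, -3, 5, -2); Player II gets -3.
Maximizing over -6, -3, Player II chooses R. Subgame-perfect outcome: (C, R) with payoffs (5, -3).
Now find the simultaneous Nash equilibrium.
Player 1's best replies: L→B; R→C.
Player II's best replies: A→R; B→L; C→L; D→R.
Only (B, L) has each player best-responding; Nash payoffs (-3, -6).
Player II's commitment gain: -3 − -6 = 3.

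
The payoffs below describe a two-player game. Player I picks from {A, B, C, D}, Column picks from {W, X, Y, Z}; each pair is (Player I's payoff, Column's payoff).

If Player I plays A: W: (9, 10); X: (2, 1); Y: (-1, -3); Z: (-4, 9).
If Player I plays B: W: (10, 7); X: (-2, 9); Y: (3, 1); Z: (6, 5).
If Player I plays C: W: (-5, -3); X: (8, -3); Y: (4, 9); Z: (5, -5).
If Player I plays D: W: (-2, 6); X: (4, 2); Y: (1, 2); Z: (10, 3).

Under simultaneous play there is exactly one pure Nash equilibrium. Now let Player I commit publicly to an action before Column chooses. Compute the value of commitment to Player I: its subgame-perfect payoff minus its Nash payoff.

Work backward from Column's decision.
- A: Column compares 10, 1, -3, 9 and picks W; Player I would get 9.
- B: Column compares 7, 9, 1, 5 and picks X; Player I would get -2.
- C: Column compares -3, -3, 9, -5 and picks Y; Player I would get 4.
- D: Column compares 6, 2, 2, 3 and picks W; Player I would get -2.
Player I's induced payoffs are 9, -2, 4, -2, so Player I commits to A. Subgame-perfect outcome: (A, W) with payoffs (9, 10).
Now find the simultaneous Nash equilibrium.
Player I's best replies: W→B; X→C; Y→C; Z→D.
Column's best replies: A→W; B→X; C→Y; D→W.
Only (C, Y) has each player best-responding; Nash payoffs (4, 9).
Player I's commitment gain: 9 − 4 = 5.

5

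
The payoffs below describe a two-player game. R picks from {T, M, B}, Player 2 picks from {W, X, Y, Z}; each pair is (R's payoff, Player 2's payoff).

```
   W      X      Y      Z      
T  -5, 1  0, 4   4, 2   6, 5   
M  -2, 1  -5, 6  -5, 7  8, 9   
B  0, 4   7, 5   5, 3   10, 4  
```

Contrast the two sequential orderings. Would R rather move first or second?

If R leads: Player 2's best replies are T→Z, M→Z, B→X; R's induced payoffs 6, 8, 7; outcome (M, Z), payoffs (8, 9).
If Player 2 leads: R's best replies are W→B, X→B, Y→B, Z→B; Player 2's induced payoffs 4, 5, 3, 4; outcome (B, X), payoffs (7, 5).
R gets 8 moving first and 7 moving second, so R prefers to move first.

first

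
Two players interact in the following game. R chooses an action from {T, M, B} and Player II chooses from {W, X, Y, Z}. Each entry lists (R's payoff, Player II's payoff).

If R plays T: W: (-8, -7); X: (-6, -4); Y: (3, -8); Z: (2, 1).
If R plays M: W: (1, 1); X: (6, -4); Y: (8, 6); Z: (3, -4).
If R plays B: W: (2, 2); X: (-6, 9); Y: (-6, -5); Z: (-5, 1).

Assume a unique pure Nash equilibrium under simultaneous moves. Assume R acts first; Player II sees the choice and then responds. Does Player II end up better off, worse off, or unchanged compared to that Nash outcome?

Player II best-responds to each possible R move:
- T: BR = Z, leader payoff 2.
- M: BR = Y, leader payoff 8.
- B: BR = X, leader payoff -6.
Among 2, 8, -6, the best is 8 at M. Subgame-perfect outcome: (M, Y) with payoffs (8, 6).
Now find the simultaneous Nash equilibrium.
R's best replies: W→B; X→M; Y→M; Z→M.
Player II's best replies: T→Z; M→Y; B→X.
Only (M, Y) has each player best-responding; Nash payoffs (8, 6).
Player II earns 6 sequentially versus 6 at the Nash outcome: unchanged.

unchanged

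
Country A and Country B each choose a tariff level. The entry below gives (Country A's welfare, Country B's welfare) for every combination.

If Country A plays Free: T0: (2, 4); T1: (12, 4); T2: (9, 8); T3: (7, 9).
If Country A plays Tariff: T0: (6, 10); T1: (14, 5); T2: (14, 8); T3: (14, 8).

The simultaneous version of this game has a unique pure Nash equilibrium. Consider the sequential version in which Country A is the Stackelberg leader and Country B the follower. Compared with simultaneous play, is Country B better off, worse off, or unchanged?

worse off

Country B best-responds to each possible Country A move:
- Free → Country B plays T3 (best of 4, 4, 8, 9); Country A gets 7.
- Tariff → Country B plays T0 (best of 10, 5, 8, 8); Country A gets 6.
Maximizing over 7, 6, Country A chooses Free. Subgame-perfect outcome: (Free, T3) with payoffs (7, 9).
Under simultaneous play:
Country A's best replies: T0→Tariff; T1→Tariff; T2→Tariff; T3→Tariff.
Country B's best replies: Free→T3; Tariff→T0.
The unique mutual best reply is (Tariff, T0), giving (6, 10).
Country B earns 9 sequentially versus 10 at the Nash outcome: worse off.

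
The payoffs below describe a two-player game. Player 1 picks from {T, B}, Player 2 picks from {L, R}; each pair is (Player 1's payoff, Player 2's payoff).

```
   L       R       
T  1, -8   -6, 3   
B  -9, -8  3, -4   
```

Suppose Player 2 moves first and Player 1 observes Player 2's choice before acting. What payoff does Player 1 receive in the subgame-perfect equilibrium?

3

Backward induction with Player 2 moving first.
- L: BR = T, leader payoff -8.
- R: BR = B, leader payoff -4.
Maximizing over -8, -4, Player 2 chooses R. Subgame-perfect outcome: (B, R) with payoffs (3, -4).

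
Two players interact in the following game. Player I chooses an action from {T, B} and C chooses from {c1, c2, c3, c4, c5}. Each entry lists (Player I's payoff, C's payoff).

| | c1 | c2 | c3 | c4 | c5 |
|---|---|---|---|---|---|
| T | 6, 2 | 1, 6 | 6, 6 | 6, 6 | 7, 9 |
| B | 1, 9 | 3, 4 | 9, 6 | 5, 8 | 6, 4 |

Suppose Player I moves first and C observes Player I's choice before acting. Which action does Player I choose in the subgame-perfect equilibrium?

T

Solve by backward induction (Player I leads).
- T → C plays c5 (best of 2, 6, 6, 6, 9); Player I gets 7.
- B → C plays c1 (best of 9, 4, 6, 8, 4); Player I gets 1.
Maximizing over 7, 1, Player I chooses T. Subgame-perfect outcome: (T, c5) with payoffs (7, 9).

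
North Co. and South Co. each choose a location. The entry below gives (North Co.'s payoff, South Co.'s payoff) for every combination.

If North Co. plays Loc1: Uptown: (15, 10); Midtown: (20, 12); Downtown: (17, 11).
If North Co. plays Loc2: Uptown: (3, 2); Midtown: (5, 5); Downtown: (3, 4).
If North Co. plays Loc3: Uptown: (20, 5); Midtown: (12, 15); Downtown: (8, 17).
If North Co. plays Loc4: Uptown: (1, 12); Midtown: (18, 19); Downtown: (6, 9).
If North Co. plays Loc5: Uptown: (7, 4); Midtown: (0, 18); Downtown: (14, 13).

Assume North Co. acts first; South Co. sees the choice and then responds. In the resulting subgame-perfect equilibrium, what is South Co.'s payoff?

Work backward from South Co.'s decision.
- Loc1: South Co. compares 10, 12, 11 and picks Midtown; North Co. would get 20.
- Loc2: South Co. compares 2, 5, 4 and picks Midtown; North Co. would get 5.
- Loc3: South Co. compares 5, 15, 17 and picks Downtown; North Co. would get 8.
- Loc4: South Co. compares 12, 19, 9 and picks Midtown; North Co. would get 18.
- Loc5: South Co. compares 4, 18, 13 and picks Midtown; North Co. would get 0.
North Co.'s induced payoffs are 20, 5, 8, 18, 0, so North Co. commits to Loc1. Subgame-perfect outcome: (Loc1, Midtown) with payoffs (20, 12).

12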